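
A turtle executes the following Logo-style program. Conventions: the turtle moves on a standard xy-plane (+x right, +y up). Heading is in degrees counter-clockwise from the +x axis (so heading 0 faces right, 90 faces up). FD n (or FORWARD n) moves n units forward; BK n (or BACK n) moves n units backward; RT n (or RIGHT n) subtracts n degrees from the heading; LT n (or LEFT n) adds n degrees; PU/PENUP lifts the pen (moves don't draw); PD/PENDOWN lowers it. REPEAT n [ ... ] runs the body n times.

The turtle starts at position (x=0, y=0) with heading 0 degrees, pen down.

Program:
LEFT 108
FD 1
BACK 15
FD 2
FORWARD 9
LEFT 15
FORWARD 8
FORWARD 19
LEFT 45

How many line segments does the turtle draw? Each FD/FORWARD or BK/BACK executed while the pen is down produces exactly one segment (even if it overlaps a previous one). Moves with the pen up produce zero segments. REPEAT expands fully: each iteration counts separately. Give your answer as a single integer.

Executing turtle program step by step:
Start: pos=(0,0), heading=0, pen down
LT 108: heading 0 -> 108
FD 1: (0,0) -> (-0.309,0.951) [heading=108, draw]
BK 15: (-0.309,0.951) -> (4.326,-13.315) [heading=108, draw]
FD 2: (4.326,-13.315) -> (3.708,-11.413) [heading=108, draw]
FD 9: (3.708,-11.413) -> (0.927,-2.853) [heading=108, draw]
LT 15: heading 108 -> 123
FD 8: (0.927,-2.853) -> (-3.43,3.856) [heading=123, draw]
FD 19: (-3.43,3.856) -> (-13.778,19.791) [heading=123, draw]
LT 45: heading 123 -> 168
Final: pos=(-13.778,19.791), heading=168, 6 segment(s) drawn
Segments drawn: 6

Answer: 6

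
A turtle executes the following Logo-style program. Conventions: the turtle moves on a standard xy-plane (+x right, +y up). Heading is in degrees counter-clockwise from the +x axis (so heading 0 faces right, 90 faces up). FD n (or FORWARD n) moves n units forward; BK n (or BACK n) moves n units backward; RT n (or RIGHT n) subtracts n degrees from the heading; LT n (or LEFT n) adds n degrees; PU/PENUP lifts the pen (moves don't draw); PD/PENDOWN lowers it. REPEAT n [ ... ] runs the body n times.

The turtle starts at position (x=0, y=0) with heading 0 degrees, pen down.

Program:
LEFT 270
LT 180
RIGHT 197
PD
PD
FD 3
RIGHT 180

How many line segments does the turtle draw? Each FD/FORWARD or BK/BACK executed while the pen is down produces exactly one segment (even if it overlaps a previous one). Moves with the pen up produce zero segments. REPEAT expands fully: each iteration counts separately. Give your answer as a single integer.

Executing turtle program step by step:
Start: pos=(0,0), heading=0, pen down
LT 270: heading 0 -> 270
LT 180: heading 270 -> 90
RT 197: heading 90 -> 253
PD: pen down
PD: pen down
FD 3: (0,0) -> (-0.877,-2.869) [heading=253, draw]
RT 180: heading 253 -> 73
Final: pos=(-0.877,-2.869), heading=73, 1 segment(s) drawn
Segments drawn: 1

Answer: 1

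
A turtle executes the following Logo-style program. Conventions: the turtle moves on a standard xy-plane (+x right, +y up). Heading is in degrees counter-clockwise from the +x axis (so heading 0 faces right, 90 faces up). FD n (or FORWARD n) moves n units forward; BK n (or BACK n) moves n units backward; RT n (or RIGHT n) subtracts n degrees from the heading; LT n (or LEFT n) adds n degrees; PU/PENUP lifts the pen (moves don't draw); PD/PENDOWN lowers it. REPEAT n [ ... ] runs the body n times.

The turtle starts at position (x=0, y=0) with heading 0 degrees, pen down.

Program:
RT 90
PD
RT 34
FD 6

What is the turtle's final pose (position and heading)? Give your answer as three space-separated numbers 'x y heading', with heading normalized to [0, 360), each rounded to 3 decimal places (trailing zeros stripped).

Executing turtle program step by step:
Start: pos=(0,0), heading=0, pen down
RT 90: heading 0 -> 270
PD: pen down
RT 34: heading 270 -> 236
FD 6: (0,0) -> (-3.355,-4.974) [heading=236, draw]
Final: pos=(-3.355,-4.974), heading=236, 1 segment(s) drawn

Answer: -3.355 -4.974 236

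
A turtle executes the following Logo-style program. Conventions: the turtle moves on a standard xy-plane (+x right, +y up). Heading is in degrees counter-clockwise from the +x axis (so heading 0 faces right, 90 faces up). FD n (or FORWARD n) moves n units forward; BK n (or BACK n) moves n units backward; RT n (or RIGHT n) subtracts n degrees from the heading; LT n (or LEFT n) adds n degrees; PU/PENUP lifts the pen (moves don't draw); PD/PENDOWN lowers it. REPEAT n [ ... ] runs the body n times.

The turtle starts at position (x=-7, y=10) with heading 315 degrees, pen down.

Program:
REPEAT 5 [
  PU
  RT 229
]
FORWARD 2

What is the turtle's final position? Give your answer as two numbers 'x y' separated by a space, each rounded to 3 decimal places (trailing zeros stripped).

Executing turtle program step by step:
Start: pos=(-7,10), heading=315, pen down
REPEAT 5 [
  -- iteration 1/5 --
  PU: pen up
  RT 229: heading 315 -> 86
  -- iteration 2/5 --
  PU: pen up
  RT 229: heading 86 -> 217
  -- iteration 3/5 --
  PU: pen up
  RT 229: heading 217 -> 348
  -- iteration 4/5 --
  PU: pen up
  RT 229: heading 348 -> 119
  -- iteration 5/5 --
  PU: pen up
  RT 229: heading 119 -> 250
]
FD 2: (-7,10) -> (-7.684,8.121) [heading=250, move]
Final: pos=(-7.684,8.121), heading=250, 0 segment(s) drawn

Answer: -7.684 8.121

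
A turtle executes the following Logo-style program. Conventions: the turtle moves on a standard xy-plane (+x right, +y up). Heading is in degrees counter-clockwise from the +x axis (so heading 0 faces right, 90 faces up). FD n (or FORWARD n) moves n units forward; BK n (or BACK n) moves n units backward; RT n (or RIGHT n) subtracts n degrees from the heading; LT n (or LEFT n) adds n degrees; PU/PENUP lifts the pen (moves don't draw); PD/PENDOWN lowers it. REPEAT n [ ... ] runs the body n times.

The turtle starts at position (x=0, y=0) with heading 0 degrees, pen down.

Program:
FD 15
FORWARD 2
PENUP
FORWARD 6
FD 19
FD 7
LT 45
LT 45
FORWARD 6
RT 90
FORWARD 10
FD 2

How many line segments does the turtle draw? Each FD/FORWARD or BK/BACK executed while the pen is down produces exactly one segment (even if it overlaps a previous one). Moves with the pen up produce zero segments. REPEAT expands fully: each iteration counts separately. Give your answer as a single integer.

Answer: 2

Derivation:
Executing turtle program step by step:
Start: pos=(0,0), heading=0, pen down
FD 15: (0,0) -> (15,0) [heading=0, draw]
FD 2: (15,0) -> (17,0) [heading=0, draw]
PU: pen up
FD 6: (17,0) -> (23,0) [heading=0, move]
FD 19: (23,0) -> (42,0) [heading=0, move]
FD 7: (42,0) -> (49,0) [heading=0, move]
LT 45: heading 0 -> 45
LT 45: heading 45 -> 90
FD 6: (49,0) -> (49,6) [heading=90, move]
RT 90: heading 90 -> 0
FD 10: (49,6) -> (59,6) [heading=0, move]
FD 2: (59,6) -> (61,6) [heading=0, move]
Final: pos=(61,6), heading=0, 2 segment(s) drawn
Segments drawn: 2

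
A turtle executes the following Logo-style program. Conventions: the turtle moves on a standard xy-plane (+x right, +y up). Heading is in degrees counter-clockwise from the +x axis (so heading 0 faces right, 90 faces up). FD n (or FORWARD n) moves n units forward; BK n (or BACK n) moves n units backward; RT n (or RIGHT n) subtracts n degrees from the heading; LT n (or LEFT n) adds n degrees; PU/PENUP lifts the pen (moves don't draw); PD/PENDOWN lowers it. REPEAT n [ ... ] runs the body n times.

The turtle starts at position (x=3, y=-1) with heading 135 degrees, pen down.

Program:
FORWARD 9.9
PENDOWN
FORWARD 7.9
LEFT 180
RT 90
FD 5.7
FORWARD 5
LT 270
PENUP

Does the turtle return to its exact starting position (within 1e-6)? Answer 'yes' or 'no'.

Executing turtle program step by step:
Start: pos=(3,-1), heading=135, pen down
FD 9.9: (3,-1) -> (-4,6) [heading=135, draw]
PD: pen down
FD 7.9: (-4,6) -> (-9.587,11.587) [heading=135, draw]
LT 180: heading 135 -> 315
RT 90: heading 315 -> 225
FD 5.7: (-9.587,11.587) -> (-13.617,7.556) [heading=225, draw]
FD 5: (-13.617,7.556) -> (-17.153,4.02) [heading=225, draw]
LT 270: heading 225 -> 135
PU: pen up
Final: pos=(-17.153,4.02), heading=135, 4 segment(s) drawn

Start position: (3, -1)
Final position: (-17.153, 4.02)
Distance = 20.768; >= 1e-6 -> NOT closed

Answer: no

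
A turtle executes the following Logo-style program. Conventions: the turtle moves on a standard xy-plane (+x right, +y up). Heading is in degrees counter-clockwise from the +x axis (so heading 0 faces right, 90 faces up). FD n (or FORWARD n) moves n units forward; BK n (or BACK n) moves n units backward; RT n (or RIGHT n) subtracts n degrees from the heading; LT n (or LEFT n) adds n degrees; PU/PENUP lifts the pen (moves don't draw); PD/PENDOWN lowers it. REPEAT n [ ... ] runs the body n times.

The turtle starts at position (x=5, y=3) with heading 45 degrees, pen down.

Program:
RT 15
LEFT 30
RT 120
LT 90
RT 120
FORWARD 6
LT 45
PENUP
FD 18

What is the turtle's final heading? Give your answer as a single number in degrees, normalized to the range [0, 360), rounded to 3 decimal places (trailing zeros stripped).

Executing turtle program step by step:
Start: pos=(5,3), heading=45, pen down
RT 15: heading 45 -> 30
LT 30: heading 30 -> 60
RT 120: heading 60 -> 300
LT 90: heading 300 -> 30
RT 120: heading 30 -> 270
FD 6: (5,3) -> (5,-3) [heading=270, draw]
LT 45: heading 270 -> 315
PU: pen up
FD 18: (5,-3) -> (17.728,-15.728) [heading=315, move]
Final: pos=(17.728,-15.728), heading=315, 1 segment(s) drawn

Answer: 315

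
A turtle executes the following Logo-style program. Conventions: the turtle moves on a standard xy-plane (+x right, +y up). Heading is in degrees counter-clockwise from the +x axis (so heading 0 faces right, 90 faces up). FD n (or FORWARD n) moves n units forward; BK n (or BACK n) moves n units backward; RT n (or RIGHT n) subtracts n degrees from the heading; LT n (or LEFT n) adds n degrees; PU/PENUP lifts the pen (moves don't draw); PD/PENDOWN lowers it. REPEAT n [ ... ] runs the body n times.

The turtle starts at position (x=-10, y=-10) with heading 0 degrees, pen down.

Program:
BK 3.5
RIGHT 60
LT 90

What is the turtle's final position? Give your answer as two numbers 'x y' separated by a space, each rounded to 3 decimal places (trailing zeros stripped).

Executing turtle program step by step:
Start: pos=(-10,-10), heading=0, pen down
BK 3.5: (-10,-10) -> (-13.5,-10) [heading=0, draw]
RT 60: heading 0 -> 300
LT 90: heading 300 -> 30
Final: pos=(-13.5,-10), heading=30, 1 segment(s) drawn

Answer: -13.5 -10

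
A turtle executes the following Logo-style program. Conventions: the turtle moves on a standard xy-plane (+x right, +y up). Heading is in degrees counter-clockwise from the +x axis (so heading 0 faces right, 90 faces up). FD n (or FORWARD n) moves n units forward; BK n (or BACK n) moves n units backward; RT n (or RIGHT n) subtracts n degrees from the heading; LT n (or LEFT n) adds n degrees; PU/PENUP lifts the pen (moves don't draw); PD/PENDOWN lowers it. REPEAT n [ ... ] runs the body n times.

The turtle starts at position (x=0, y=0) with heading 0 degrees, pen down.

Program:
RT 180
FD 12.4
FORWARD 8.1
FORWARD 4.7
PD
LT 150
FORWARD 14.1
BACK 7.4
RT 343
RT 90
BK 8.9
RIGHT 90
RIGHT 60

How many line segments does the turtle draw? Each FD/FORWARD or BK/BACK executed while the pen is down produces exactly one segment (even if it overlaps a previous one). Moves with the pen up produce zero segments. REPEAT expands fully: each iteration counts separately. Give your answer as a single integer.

Answer: 6

Derivation:
Executing turtle program step by step:
Start: pos=(0,0), heading=0, pen down
RT 180: heading 0 -> 180
FD 12.4: (0,0) -> (-12.4,0) [heading=180, draw]
FD 8.1: (-12.4,0) -> (-20.5,0) [heading=180, draw]
FD 4.7: (-20.5,0) -> (-25.2,0) [heading=180, draw]
PD: pen down
LT 150: heading 180 -> 330
FD 14.1: (-25.2,0) -> (-12.989,-7.05) [heading=330, draw]
BK 7.4: (-12.989,-7.05) -> (-19.398,-3.35) [heading=330, draw]
RT 343: heading 330 -> 347
RT 90: heading 347 -> 257
BK 8.9: (-19.398,-3.35) -> (-17.396,5.322) [heading=257, draw]
RT 90: heading 257 -> 167
RT 60: heading 167 -> 107
Final: pos=(-17.396,5.322), heading=107, 6 segment(s) drawn
Segments drawn: 6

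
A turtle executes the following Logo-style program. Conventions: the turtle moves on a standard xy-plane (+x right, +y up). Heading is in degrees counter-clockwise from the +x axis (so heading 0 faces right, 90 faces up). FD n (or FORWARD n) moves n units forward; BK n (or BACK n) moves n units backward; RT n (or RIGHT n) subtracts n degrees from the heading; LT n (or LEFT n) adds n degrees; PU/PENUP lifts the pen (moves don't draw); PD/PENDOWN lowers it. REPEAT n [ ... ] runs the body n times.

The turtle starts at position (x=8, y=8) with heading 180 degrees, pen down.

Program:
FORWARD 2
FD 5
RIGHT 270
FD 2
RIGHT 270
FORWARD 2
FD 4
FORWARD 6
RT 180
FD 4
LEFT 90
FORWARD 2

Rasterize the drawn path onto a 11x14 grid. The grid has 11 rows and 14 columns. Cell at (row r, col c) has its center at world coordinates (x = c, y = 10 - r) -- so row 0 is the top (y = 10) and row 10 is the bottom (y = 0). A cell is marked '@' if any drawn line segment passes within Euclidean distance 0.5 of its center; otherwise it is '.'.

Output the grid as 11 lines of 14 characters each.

Answer: ..............
..............
.@@@@@@@@.....
.@............
.@@@@@@@@@@@@@
.........@....
.........@....
..............
..............
..............
..............

Derivation:
Segment 0: (8,8) -> (6,8)
Segment 1: (6,8) -> (1,8)
Segment 2: (1,8) -> (1,6)
Segment 3: (1,6) -> (3,6)
Segment 4: (3,6) -> (7,6)
Segment 5: (7,6) -> (13,6)
Segment 6: (13,6) -> (9,6)
Segment 7: (9,6) -> (9,4)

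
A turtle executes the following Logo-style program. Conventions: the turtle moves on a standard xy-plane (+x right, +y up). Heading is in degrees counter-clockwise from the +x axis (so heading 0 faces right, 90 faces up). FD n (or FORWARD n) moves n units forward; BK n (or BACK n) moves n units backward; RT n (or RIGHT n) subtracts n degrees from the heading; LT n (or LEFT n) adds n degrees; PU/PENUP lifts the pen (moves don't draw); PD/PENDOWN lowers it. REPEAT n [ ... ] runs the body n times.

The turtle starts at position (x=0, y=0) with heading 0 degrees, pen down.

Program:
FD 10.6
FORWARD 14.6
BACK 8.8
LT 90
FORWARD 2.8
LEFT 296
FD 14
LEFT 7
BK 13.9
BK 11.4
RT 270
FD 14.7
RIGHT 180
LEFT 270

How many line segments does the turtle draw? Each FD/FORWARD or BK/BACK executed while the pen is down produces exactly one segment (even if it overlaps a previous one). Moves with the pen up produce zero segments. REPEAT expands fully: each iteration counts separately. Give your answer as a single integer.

Answer: 8

Derivation:
Executing turtle program step by step:
Start: pos=(0,0), heading=0, pen down
FD 10.6: (0,0) -> (10.6,0) [heading=0, draw]
FD 14.6: (10.6,0) -> (25.2,0) [heading=0, draw]
BK 8.8: (25.2,0) -> (16.4,0) [heading=0, draw]
LT 90: heading 0 -> 90
FD 2.8: (16.4,0) -> (16.4,2.8) [heading=90, draw]
LT 296: heading 90 -> 26
FD 14: (16.4,2.8) -> (28.983,8.937) [heading=26, draw]
LT 7: heading 26 -> 33
BK 13.9: (28.983,8.937) -> (17.326,1.367) [heading=33, draw]
BK 11.4: (17.326,1.367) -> (7.765,-4.842) [heading=33, draw]
RT 270: heading 33 -> 123
FD 14.7: (7.765,-4.842) -> (-0.241,7.486) [heading=123, draw]
RT 180: heading 123 -> 303
LT 270: heading 303 -> 213
Final: pos=(-0.241,7.486), heading=213, 8 segment(s) drawn
Segments drawn: 8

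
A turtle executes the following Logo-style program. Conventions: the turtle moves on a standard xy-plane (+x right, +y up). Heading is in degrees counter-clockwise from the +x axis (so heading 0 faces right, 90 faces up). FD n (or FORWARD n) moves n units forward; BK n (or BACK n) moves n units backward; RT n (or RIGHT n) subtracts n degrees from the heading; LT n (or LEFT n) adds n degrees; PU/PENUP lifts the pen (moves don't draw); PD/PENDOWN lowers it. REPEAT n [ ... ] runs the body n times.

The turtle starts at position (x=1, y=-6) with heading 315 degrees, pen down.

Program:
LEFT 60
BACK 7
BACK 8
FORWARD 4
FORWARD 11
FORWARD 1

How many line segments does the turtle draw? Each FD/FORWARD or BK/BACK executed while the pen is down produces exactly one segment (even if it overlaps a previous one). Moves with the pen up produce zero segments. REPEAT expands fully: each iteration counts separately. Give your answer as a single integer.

Executing turtle program step by step:
Start: pos=(1,-6), heading=315, pen down
LT 60: heading 315 -> 15
BK 7: (1,-6) -> (-5.761,-7.812) [heading=15, draw]
BK 8: (-5.761,-7.812) -> (-13.489,-9.882) [heading=15, draw]
FD 4: (-13.489,-9.882) -> (-9.625,-8.847) [heading=15, draw]
FD 11: (-9.625,-8.847) -> (1,-6) [heading=15, draw]
FD 1: (1,-6) -> (1.966,-5.741) [heading=15, draw]
Final: pos=(1.966,-5.741), heading=15, 5 segment(s) drawn
Segments drawn: 5

Answer: 5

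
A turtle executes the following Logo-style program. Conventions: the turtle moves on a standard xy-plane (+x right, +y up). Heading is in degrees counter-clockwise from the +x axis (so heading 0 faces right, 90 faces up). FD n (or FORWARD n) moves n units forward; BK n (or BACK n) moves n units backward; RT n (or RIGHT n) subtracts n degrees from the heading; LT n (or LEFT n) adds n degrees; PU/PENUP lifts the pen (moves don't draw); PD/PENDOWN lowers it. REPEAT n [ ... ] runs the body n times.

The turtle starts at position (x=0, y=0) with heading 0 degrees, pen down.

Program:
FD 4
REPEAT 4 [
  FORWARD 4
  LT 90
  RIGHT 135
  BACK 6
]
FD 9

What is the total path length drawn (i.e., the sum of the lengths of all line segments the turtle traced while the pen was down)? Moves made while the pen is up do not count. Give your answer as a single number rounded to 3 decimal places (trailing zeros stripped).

Answer: 53

Derivation:
Executing turtle program step by step:
Start: pos=(0,0), heading=0, pen down
FD 4: (0,0) -> (4,0) [heading=0, draw]
REPEAT 4 [
  -- iteration 1/4 --
  FD 4: (4,0) -> (8,0) [heading=0, draw]
  LT 90: heading 0 -> 90
  RT 135: heading 90 -> 315
  BK 6: (8,0) -> (3.757,4.243) [heading=315, draw]
  -- iteration 2/4 --
  FD 4: (3.757,4.243) -> (6.586,1.414) [heading=315, draw]
  LT 90: heading 315 -> 45
  RT 135: heading 45 -> 270
  BK 6: (6.586,1.414) -> (6.586,7.414) [heading=270, draw]
  -- iteration 3/4 --
  FD 4: (6.586,7.414) -> (6.586,3.414) [heading=270, draw]
  LT 90: heading 270 -> 0
  RT 135: heading 0 -> 225
  BK 6: (6.586,3.414) -> (10.828,7.657) [heading=225, draw]
  -- iteration 4/4 --
  FD 4: (10.828,7.657) -> (8,4.828) [heading=225, draw]
  LT 90: heading 225 -> 315
  RT 135: heading 315 -> 180
  BK 6: (8,4.828) -> (14,4.828) [heading=180, draw]
]
FD 9: (14,4.828) -> (5,4.828) [heading=180, draw]
Final: pos=(5,4.828), heading=180, 10 segment(s) drawn

Segment lengths:
  seg 1: (0,0) -> (4,0), length = 4
  seg 2: (4,0) -> (8,0), length = 4
  seg 3: (8,0) -> (3.757,4.243), length = 6
  seg 4: (3.757,4.243) -> (6.586,1.414), length = 4
  seg 5: (6.586,1.414) -> (6.586,7.414), length = 6
  seg 6: (6.586,7.414) -> (6.586,3.414), length = 4
  seg 7: (6.586,3.414) -> (10.828,7.657), length = 6
  seg 8: (10.828,7.657) -> (8,4.828), length = 4
  seg 9: (8,4.828) -> (14,4.828), length = 6
  seg 10: (14,4.828) -> (5,4.828), length = 9
Total = 53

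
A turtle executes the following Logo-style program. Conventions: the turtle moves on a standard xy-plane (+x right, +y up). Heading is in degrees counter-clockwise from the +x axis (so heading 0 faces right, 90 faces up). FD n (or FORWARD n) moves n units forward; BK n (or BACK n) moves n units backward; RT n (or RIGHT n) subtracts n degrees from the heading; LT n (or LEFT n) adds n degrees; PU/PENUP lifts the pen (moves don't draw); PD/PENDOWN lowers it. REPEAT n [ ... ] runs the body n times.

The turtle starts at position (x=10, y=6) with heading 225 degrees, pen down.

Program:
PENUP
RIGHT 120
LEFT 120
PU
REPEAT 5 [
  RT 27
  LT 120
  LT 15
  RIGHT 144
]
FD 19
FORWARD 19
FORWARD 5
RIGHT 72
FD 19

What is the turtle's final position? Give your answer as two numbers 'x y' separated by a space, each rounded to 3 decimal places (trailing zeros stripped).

Executing turtle program step by step:
Start: pos=(10,6), heading=225, pen down
PU: pen up
RT 120: heading 225 -> 105
LT 120: heading 105 -> 225
PU: pen up
REPEAT 5 [
  -- iteration 1/5 --
  RT 27: heading 225 -> 198
  LT 120: heading 198 -> 318
  LT 15: heading 318 -> 333
  RT 144: heading 333 -> 189
  -- iteration 2/5 --
  RT 27: heading 189 -> 162
  LT 120: heading 162 -> 282
  LT 15: heading 282 -> 297
  RT 144: heading 297 -> 153
  -- iteration 3/5 --
  RT 27: heading 153 -> 126
  LT 120: heading 126 -> 246
  LT 15: heading 246 -> 261
  RT 144: heading 261 -> 117
  -- iteration 4/5 --
  RT 27: heading 117 -> 90
  LT 120: heading 90 -> 210
  LT 15: heading 210 -> 225
  RT 144: heading 225 -> 81
  -- iteration 5/5 --
  RT 27: heading 81 -> 54
  LT 120: heading 54 -> 174
  LT 15: heading 174 -> 189
  RT 144: heading 189 -> 45
]
FD 19: (10,6) -> (23.435,19.435) [heading=45, move]
FD 19: (23.435,19.435) -> (36.87,32.87) [heading=45, move]
FD 5: (36.87,32.87) -> (40.406,36.406) [heading=45, move]
RT 72: heading 45 -> 333
FD 19: (40.406,36.406) -> (57.335,27.78) [heading=333, move]
Final: pos=(57.335,27.78), heading=333, 0 segment(s) drawn

Answer: 57.335 27.78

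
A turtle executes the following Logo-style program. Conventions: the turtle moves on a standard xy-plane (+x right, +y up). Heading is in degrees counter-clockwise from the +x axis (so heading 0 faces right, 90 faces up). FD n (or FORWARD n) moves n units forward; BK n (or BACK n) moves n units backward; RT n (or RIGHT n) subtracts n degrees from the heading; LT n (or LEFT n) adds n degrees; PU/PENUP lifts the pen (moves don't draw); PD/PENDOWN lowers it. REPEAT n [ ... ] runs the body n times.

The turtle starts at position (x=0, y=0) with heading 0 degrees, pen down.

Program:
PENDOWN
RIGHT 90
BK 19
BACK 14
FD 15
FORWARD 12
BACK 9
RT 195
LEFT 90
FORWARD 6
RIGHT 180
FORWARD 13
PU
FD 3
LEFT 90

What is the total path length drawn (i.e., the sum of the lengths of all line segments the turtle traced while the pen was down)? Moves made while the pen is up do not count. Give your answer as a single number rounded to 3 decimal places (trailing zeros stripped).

Answer: 88

Derivation:
Executing turtle program step by step:
Start: pos=(0,0), heading=0, pen down
PD: pen down
RT 90: heading 0 -> 270
BK 19: (0,0) -> (0,19) [heading=270, draw]
BK 14: (0,19) -> (0,33) [heading=270, draw]
FD 15: (0,33) -> (0,18) [heading=270, draw]
FD 12: (0,18) -> (0,6) [heading=270, draw]
BK 9: (0,6) -> (0,15) [heading=270, draw]
RT 195: heading 270 -> 75
LT 90: heading 75 -> 165
FD 6: (0,15) -> (-5.796,16.553) [heading=165, draw]
RT 180: heading 165 -> 345
FD 13: (-5.796,16.553) -> (6.761,13.188) [heading=345, draw]
PU: pen up
FD 3: (6.761,13.188) -> (9.659,12.412) [heading=345, move]
LT 90: heading 345 -> 75
Final: pos=(9.659,12.412), heading=75, 7 segment(s) drawn

Segment lengths:
  seg 1: (0,0) -> (0,19), length = 19
  seg 2: (0,19) -> (0,33), length = 14
  seg 3: (0,33) -> (0,18), length = 15
  seg 4: (0,18) -> (0,6), length = 12
  seg 5: (0,6) -> (0,15), length = 9
  seg 6: (0,15) -> (-5.796,16.553), length = 6
  seg 7: (-5.796,16.553) -> (6.761,13.188), length = 13
Total = 88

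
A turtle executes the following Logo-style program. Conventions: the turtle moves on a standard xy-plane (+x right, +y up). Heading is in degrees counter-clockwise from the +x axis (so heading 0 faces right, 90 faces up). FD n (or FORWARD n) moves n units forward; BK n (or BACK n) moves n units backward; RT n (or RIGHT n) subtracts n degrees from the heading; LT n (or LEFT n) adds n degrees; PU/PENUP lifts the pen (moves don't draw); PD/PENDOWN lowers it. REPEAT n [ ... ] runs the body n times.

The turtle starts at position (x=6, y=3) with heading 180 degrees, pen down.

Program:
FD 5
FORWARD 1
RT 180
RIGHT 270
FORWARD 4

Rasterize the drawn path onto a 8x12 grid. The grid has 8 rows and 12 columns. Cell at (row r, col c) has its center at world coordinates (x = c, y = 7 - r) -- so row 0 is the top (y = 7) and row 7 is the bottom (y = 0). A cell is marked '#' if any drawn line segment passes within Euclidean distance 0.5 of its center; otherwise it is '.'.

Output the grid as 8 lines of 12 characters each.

Answer: #...........
#...........
#...........
#...........
#######.....
............
............
............

Derivation:
Segment 0: (6,3) -> (1,3)
Segment 1: (1,3) -> (0,3)
Segment 2: (0,3) -> (-0,7)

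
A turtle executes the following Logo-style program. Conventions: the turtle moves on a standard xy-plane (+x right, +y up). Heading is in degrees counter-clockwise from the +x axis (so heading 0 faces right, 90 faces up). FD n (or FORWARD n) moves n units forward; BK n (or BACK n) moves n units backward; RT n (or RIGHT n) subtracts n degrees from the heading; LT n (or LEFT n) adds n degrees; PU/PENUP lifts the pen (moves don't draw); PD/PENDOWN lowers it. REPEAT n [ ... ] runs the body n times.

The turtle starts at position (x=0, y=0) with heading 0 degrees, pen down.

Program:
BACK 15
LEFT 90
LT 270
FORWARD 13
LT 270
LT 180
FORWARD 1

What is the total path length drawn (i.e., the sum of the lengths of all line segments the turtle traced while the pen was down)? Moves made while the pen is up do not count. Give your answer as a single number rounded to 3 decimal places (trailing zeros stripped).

Answer: 29

Derivation:
Executing turtle program step by step:
Start: pos=(0,0), heading=0, pen down
BK 15: (0,0) -> (-15,0) [heading=0, draw]
LT 90: heading 0 -> 90
LT 270: heading 90 -> 0
FD 13: (-15,0) -> (-2,0) [heading=0, draw]
LT 270: heading 0 -> 270
LT 180: heading 270 -> 90
FD 1: (-2,0) -> (-2,1) [heading=90, draw]
Final: pos=(-2,1), heading=90, 3 segment(s) drawn

Segment lengths:
  seg 1: (0,0) -> (-15,0), length = 15
  seg 2: (-15,0) -> (-2,0), length = 13
  seg 3: (-2,0) -> (-2,1), length = 1
Total = 29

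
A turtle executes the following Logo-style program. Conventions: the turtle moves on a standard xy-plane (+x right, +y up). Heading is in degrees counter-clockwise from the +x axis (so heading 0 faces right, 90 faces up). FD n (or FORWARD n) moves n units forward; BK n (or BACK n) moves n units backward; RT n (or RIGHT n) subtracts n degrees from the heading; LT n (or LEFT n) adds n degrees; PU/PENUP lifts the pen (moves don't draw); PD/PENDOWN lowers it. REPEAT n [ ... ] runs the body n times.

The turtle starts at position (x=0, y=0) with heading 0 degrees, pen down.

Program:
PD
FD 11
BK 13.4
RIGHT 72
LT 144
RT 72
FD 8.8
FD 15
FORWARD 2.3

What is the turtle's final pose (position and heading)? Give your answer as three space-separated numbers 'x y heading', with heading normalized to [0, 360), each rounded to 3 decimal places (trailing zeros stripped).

Answer: 23.7 0 0

Derivation:
Executing turtle program step by step:
Start: pos=(0,0), heading=0, pen down
PD: pen down
FD 11: (0,0) -> (11,0) [heading=0, draw]
BK 13.4: (11,0) -> (-2.4,0) [heading=0, draw]
RT 72: heading 0 -> 288
LT 144: heading 288 -> 72
RT 72: heading 72 -> 0
FD 8.8: (-2.4,0) -> (6.4,0) [heading=0, draw]
FD 15: (6.4,0) -> (21.4,0) [heading=0, draw]
FD 2.3: (21.4,0) -> (23.7,0) [heading=0, draw]
Final: pos=(23.7,0), heading=0, 5 segment(s) drawn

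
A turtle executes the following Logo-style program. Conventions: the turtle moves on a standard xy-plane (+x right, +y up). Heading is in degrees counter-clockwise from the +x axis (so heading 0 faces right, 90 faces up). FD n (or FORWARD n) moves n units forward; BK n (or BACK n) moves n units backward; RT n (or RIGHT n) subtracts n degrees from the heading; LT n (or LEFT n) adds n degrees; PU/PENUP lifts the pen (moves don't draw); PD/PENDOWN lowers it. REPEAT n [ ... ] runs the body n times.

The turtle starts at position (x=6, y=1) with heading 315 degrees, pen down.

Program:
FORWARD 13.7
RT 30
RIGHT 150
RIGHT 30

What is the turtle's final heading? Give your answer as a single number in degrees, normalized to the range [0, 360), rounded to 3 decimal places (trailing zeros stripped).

Executing turtle program step by step:
Start: pos=(6,1), heading=315, pen down
FD 13.7: (6,1) -> (15.687,-8.687) [heading=315, draw]
RT 30: heading 315 -> 285
RT 150: heading 285 -> 135
RT 30: heading 135 -> 105
Final: pos=(15.687,-8.687), heading=105, 1 segment(s) drawn

Answer: 105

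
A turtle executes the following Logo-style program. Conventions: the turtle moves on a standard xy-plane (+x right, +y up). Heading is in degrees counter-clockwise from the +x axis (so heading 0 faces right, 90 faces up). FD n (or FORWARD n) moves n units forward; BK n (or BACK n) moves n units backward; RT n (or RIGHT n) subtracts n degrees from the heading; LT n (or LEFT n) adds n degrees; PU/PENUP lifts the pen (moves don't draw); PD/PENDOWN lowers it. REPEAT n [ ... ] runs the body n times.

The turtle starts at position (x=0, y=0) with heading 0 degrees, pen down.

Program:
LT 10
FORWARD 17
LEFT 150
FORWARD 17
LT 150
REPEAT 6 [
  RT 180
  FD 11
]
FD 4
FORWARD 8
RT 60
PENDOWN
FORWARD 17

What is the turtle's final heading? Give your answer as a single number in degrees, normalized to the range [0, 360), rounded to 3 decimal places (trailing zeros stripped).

Answer: 250

Derivation:
Executing turtle program step by step:
Start: pos=(0,0), heading=0, pen down
LT 10: heading 0 -> 10
FD 17: (0,0) -> (16.742,2.952) [heading=10, draw]
LT 150: heading 10 -> 160
FD 17: (16.742,2.952) -> (0.767,8.766) [heading=160, draw]
LT 150: heading 160 -> 310
REPEAT 6 [
  -- iteration 1/6 --
  RT 180: heading 310 -> 130
  FD 11: (0.767,8.766) -> (-6.304,17.193) [heading=130, draw]
  -- iteration 2/6 --
  RT 180: heading 130 -> 310
  FD 11: (-6.304,17.193) -> (0.767,8.766) [heading=310, draw]
  -- iteration 3/6 --
  RT 180: heading 310 -> 130
  FD 11: (0.767,8.766) -> (-6.304,17.193) [heading=130, draw]
  -- iteration 4/6 --
  RT 180: heading 130 -> 310
  FD 11: (-6.304,17.193) -> (0.767,8.766) [heading=310, draw]
  -- iteration 5/6 --
  RT 180: heading 310 -> 130
  FD 11: (0.767,8.766) -> (-6.304,17.193) [heading=130, draw]
  -- iteration 6/6 --
  RT 180: heading 130 -> 310
  FD 11: (-6.304,17.193) -> (0.767,8.766) [heading=310, draw]
]
FD 4: (0.767,8.766) -> (3.338,5.702) [heading=310, draw]
FD 8: (3.338,5.702) -> (8.48,-0.426) [heading=310, draw]
RT 60: heading 310 -> 250
PD: pen down
FD 17: (8.48,-0.426) -> (2.666,-16.401) [heading=250, draw]
Final: pos=(2.666,-16.401), heading=250, 11 segment(s) drawn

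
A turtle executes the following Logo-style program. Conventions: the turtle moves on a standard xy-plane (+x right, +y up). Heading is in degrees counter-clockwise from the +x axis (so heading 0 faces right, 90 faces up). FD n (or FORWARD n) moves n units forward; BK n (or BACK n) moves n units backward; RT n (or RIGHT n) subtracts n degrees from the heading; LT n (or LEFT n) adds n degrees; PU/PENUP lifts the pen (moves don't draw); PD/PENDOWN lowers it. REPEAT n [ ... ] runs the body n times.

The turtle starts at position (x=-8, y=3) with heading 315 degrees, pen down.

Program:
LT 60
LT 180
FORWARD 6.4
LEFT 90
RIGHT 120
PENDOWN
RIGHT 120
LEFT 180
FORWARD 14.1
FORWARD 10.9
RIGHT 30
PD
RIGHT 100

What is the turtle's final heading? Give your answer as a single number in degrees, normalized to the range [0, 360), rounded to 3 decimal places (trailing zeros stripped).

Executing turtle program step by step:
Start: pos=(-8,3), heading=315, pen down
LT 60: heading 315 -> 15
LT 180: heading 15 -> 195
FD 6.4: (-8,3) -> (-14.182,1.344) [heading=195, draw]
LT 90: heading 195 -> 285
RT 120: heading 285 -> 165
PD: pen down
RT 120: heading 165 -> 45
LT 180: heading 45 -> 225
FD 14.1: (-14.182,1.344) -> (-24.152,-8.627) [heading=225, draw]
FD 10.9: (-24.152,-8.627) -> (-31.86,-16.334) [heading=225, draw]
RT 30: heading 225 -> 195
PD: pen down
RT 100: heading 195 -> 95
Final: pos=(-31.86,-16.334), heading=95, 3 segment(s) drawn

Answer: 95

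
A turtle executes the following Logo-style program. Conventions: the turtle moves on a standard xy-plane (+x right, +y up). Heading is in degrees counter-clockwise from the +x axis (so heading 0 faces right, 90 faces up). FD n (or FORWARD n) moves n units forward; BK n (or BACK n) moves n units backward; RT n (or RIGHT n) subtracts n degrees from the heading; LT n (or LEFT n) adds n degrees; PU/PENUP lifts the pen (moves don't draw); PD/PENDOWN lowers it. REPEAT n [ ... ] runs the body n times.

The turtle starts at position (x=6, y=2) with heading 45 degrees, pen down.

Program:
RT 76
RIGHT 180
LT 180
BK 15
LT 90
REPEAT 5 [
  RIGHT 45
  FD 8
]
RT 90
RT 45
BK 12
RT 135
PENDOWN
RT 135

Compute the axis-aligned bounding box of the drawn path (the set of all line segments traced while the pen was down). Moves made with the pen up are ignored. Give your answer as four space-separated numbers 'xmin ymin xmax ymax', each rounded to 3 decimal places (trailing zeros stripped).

Executing turtle program step by step:
Start: pos=(6,2), heading=45, pen down
RT 76: heading 45 -> 329
RT 180: heading 329 -> 149
LT 180: heading 149 -> 329
BK 15: (6,2) -> (-6.858,9.726) [heading=329, draw]
LT 90: heading 329 -> 59
REPEAT 5 [
  -- iteration 1/5 --
  RT 45: heading 59 -> 14
  FD 8: (-6.858,9.726) -> (0.905,11.661) [heading=14, draw]
  -- iteration 2/5 --
  RT 45: heading 14 -> 329
  FD 8: (0.905,11.661) -> (7.762,7.541) [heading=329, draw]
  -- iteration 3/5 --
  RT 45: heading 329 -> 284
  FD 8: (7.762,7.541) -> (9.698,-0.222) [heading=284, draw]
  -- iteration 4/5 --
  RT 45: heading 284 -> 239
  FD 8: (9.698,-0.222) -> (5.577,-7.079) [heading=239, draw]
  -- iteration 5/5 --
  RT 45: heading 239 -> 194
  FD 8: (5.577,-7.079) -> (-2.185,-9.014) [heading=194, draw]
]
RT 90: heading 194 -> 104
RT 45: heading 104 -> 59
BK 12: (-2.185,-9.014) -> (-8.366,-19.3) [heading=59, draw]
RT 135: heading 59 -> 284
PD: pen down
RT 135: heading 284 -> 149
Final: pos=(-8.366,-19.3), heading=149, 7 segment(s) drawn

Segment endpoints: x in {-8.366, -6.858, -2.185, 0.905, 5.577, 6, 7.762, 9.698}, y in {-19.3, -9.014, -7.079, -0.222, 2, 7.541, 9.726, 11.661}
xmin=-8.366, ymin=-19.3, xmax=9.698, ymax=11.661

Answer: -8.366 -19.3 9.698 11.661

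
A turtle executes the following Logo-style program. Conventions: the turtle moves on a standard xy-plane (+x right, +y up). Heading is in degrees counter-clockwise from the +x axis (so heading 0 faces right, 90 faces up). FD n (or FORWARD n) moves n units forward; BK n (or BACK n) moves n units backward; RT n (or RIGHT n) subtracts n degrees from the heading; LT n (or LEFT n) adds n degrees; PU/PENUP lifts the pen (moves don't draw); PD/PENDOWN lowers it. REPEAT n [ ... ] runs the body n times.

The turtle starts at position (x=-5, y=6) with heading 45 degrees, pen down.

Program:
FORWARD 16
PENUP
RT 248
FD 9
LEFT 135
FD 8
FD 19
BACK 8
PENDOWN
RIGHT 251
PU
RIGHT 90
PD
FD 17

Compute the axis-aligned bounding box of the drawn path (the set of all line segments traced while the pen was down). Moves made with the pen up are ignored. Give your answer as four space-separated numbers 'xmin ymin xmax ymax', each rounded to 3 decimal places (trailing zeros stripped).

Answer: -5 -9.616 16.3 17.314

Derivation:
Executing turtle program step by step:
Start: pos=(-5,6), heading=45, pen down
FD 16: (-5,6) -> (6.314,17.314) [heading=45, draw]
PU: pen up
RT 248: heading 45 -> 157
FD 9: (6.314,17.314) -> (-1.971,20.83) [heading=157, move]
LT 135: heading 157 -> 292
FD 8: (-1.971,20.83) -> (1.026,13.413) [heading=292, move]
FD 19: (1.026,13.413) -> (8.144,-4.204) [heading=292, move]
BK 8: (8.144,-4.204) -> (5.147,3.214) [heading=292, move]
PD: pen down
RT 251: heading 292 -> 41
PU: pen up
RT 90: heading 41 -> 311
PD: pen down
FD 17: (5.147,3.214) -> (16.3,-9.616) [heading=311, draw]
Final: pos=(16.3,-9.616), heading=311, 2 segment(s) drawn

Segment endpoints: x in {-5, 5.147, 6.314, 16.3}, y in {-9.616, 3.214, 6, 17.314}
xmin=-5, ymin=-9.616, xmax=16.3, ymax=17.314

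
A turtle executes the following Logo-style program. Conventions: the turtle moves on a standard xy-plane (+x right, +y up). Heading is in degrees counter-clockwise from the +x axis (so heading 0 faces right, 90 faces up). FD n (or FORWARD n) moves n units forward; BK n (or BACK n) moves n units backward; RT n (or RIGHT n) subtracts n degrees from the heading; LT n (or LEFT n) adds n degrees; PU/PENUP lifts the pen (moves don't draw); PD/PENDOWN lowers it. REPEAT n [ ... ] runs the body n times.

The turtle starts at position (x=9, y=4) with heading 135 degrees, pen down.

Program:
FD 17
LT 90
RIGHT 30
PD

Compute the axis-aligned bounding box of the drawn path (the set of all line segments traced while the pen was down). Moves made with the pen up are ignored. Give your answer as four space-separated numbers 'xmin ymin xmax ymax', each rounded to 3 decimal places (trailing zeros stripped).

Answer: -3.021 4 9 16.021

Derivation:
Executing turtle program step by step:
Start: pos=(9,4), heading=135, pen down
FD 17: (9,4) -> (-3.021,16.021) [heading=135, draw]
LT 90: heading 135 -> 225
RT 30: heading 225 -> 195
PD: pen down
Final: pos=(-3.021,16.021), heading=195, 1 segment(s) drawn

Segment endpoints: x in {-3.021, 9}, y in {4, 16.021}
xmin=-3.021, ymin=4, xmax=9, ymax=16.021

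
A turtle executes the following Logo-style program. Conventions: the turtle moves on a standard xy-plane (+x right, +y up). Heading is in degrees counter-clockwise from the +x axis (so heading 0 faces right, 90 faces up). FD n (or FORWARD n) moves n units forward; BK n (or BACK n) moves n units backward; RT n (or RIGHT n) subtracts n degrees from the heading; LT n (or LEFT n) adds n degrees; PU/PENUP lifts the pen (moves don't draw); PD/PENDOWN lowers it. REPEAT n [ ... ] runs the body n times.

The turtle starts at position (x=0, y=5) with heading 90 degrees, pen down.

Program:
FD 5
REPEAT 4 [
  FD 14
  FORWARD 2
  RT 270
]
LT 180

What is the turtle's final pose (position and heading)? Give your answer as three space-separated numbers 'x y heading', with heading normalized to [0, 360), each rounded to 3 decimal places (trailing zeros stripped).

Answer: 0 10 270

Derivation:
Executing turtle program step by step:
Start: pos=(0,5), heading=90, pen down
FD 5: (0,5) -> (0,10) [heading=90, draw]
REPEAT 4 [
  -- iteration 1/4 --
  FD 14: (0,10) -> (0,24) [heading=90, draw]
  FD 2: (0,24) -> (0,26) [heading=90, draw]
  RT 270: heading 90 -> 180
  -- iteration 2/4 --
  FD 14: (0,26) -> (-14,26) [heading=180, draw]
  FD 2: (-14,26) -> (-16,26) [heading=180, draw]
  RT 270: heading 180 -> 270
  -- iteration 3/4 --
  FD 14: (-16,26) -> (-16,12) [heading=270, draw]
  FD 2: (-16,12) -> (-16,10) [heading=270, draw]
  RT 270: heading 270 -> 0
  -- iteration 4/4 --
  FD 14: (-16,10) -> (-2,10) [heading=0, draw]
  FD 2: (-2,10) -> (0,10) [heading=0, draw]
  RT 270: heading 0 -> 90
]
LT 180: heading 90 -> 270
Final: pos=(0,10), heading=270, 9 segment(s) drawn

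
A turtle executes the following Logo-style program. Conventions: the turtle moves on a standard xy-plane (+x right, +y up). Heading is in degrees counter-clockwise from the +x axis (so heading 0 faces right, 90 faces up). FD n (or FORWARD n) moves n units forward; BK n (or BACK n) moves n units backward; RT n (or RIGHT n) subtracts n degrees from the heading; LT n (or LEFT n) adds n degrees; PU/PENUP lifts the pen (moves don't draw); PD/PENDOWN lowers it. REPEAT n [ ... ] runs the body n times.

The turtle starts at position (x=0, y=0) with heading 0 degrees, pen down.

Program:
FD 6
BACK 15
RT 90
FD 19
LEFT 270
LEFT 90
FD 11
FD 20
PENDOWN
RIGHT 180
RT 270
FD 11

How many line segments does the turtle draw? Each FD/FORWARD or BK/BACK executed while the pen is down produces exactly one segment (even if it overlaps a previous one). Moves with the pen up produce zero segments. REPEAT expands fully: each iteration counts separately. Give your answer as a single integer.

Executing turtle program step by step:
Start: pos=(0,0), heading=0, pen down
FD 6: (0,0) -> (6,0) [heading=0, draw]
BK 15: (6,0) -> (-9,0) [heading=0, draw]
RT 90: heading 0 -> 270
FD 19: (-9,0) -> (-9,-19) [heading=270, draw]
LT 270: heading 270 -> 180
LT 90: heading 180 -> 270
FD 11: (-9,-19) -> (-9,-30) [heading=270, draw]
FD 20: (-9,-30) -> (-9,-50) [heading=270, draw]
PD: pen down
RT 180: heading 270 -> 90
RT 270: heading 90 -> 180
FD 11: (-9,-50) -> (-20,-50) [heading=180, draw]
Final: pos=(-20,-50), heading=180, 6 segment(s) drawn
Segments drawn: 6

Answer: 6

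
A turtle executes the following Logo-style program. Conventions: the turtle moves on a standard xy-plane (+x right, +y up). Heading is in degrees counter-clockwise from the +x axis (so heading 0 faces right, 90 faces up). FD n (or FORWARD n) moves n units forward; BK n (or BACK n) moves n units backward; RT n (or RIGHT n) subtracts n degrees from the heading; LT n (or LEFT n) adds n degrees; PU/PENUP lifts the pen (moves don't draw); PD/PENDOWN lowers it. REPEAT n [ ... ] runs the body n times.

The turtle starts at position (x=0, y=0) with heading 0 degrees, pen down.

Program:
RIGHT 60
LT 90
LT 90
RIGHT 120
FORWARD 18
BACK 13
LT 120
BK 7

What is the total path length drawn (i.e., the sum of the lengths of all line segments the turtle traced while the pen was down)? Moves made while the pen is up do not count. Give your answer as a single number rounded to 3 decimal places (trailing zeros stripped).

Answer: 38

Derivation:
Executing turtle program step by step:
Start: pos=(0,0), heading=0, pen down
RT 60: heading 0 -> 300
LT 90: heading 300 -> 30
LT 90: heading 30 -> 120
RT 120: heading 120 -> 0
FD 18: (0,0) -> (18,0) [heading=0, draw]
BK 13: (18,0) -> (5,0) [heading=0, draw]
LT 120: heading 0 -> 120
BK 7: (5,0) -> (8.5,-6.062) [heading=120, draw]
Final: pos=(8.5,-6.062), heading=120, 3 segment(s) drawn

Segment lengths:
  seg 1: (0,0) -> (18,0), length = 18
  seg 2: (18,0) -> (5,0), length = 13
  seg 3: (5,0) -> (8.5,-6.062), length = 7
Total = 38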